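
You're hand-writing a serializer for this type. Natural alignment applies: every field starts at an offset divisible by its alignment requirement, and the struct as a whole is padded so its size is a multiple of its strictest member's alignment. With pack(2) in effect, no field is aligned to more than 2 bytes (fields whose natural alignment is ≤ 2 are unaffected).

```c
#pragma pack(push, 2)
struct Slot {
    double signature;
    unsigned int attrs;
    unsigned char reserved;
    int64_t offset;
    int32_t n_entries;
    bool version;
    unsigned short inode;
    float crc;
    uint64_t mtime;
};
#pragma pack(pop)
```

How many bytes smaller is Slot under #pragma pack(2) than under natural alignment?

6

natural layout:
  0..8  signature  (8B, 8-aligned)
  8..12  attrs  (4B, 4-aligned)
  12..13  reserved  (1B, 1-aligned)
  13..16  -- padding (3B)
  16..24  offset  (8B, 8-aligned)
  24..28  n_entries  (4B, 4-aligned)
  28..29  version  (1B, 1-aligned)
  29..30  -- padding (1B)
  30..32  inode  (2B, 2-aligned)
  32..36  crc  (4B, 4-aligned)
  36..40  -- padding (4B)
  40..48  mtime  (8B, 8-aligned)
  sizeof = 48, alignof = 8
packed(2) layout:
  0..8  signature  (8B, 2-aligned)
  8..12  attrs  (4B, 2-aligned)
  12..13  reserved  (1B, 1-aligned)
  13..14  -- padding (1B)
  14..22  offset  (8B, 2-aligned)
  22..26  n_entries  (4B, 2-aligned)
  26..27  version  (1B, 1-aligned)
  27..28  -- padding (1B)
  28..30  inode  (2B, 2-aligned)
  30..34  crc  (4B, 2-aligned)
  34..42  mtime  (8B, 2-aligned)
  sizeof = 42, alignof = 2
48 − 42 = 6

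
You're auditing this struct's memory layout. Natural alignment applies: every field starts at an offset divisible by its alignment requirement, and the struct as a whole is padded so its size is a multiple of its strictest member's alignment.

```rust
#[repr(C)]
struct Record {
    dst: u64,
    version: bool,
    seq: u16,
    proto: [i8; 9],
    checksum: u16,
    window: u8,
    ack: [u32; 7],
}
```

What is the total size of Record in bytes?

@0: dst [8B, align 8] → 8
@8: version [1B, align 1] → 9
+1 pad (align 2)
@10: seq [2B, align 2] → 12
@12: proto [9B, align 1] → 21
+1 pad (align 2)
@22: checksum [2B, align 2] → 24
@24: window [1B, align 1] → 25
+3 pad (align 4)
@28: ack [28B, align 4] → 56
size 56, align 8

56 bytes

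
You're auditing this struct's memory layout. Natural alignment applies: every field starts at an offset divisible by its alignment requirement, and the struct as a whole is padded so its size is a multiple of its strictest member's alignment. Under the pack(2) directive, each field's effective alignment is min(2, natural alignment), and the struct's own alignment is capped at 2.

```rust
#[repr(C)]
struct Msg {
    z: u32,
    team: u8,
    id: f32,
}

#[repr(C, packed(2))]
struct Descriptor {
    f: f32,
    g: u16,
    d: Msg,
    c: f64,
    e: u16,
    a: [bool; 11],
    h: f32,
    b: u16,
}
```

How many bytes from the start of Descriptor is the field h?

Msg: 0..4  z  (4B, 4-aligned); 4..5  team  (1B, 1-aligned); 5..8  -- padding (3B); 8..12  id  (4B, 4-aligned); sizeof = 12, alignof = 4
0..4  f  (4B, 2-aligned)
4..6  g  (2B, 2-aligned)
6..18  d  (12B, 2-aligned)
18..26  c  (8B, 2-aligned)
26..28  e  (2B, 2-aligned)
28..39  a  (11B, 1-aligned)
39..40  -- padding (1B)
40..44  h  (4B, 2-aligned)

40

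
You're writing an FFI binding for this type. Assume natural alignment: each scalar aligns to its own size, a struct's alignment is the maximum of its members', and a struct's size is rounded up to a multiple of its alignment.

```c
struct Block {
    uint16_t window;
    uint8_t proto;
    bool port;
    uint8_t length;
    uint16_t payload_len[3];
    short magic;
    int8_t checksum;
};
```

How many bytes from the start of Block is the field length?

4

0..2  window  (2B, 2-aligned)
2..3  proto  (1B, 1-aligned)
3..4  port  (1B, 1-aligned)
4..5  length  (1B, 1-aligned)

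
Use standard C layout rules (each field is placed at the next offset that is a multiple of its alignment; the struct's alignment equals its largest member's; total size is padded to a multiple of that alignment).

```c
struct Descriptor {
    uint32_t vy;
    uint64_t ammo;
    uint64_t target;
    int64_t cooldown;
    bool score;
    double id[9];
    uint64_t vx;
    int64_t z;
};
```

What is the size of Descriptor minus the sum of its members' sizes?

11

@0: vy [4B, align 4] → 4
+4 pad (align 8)
@8: ammo [8B, align 8] → 16
@16: target [8B, align 8] → 24
@24: cooldown [8B, align 8] → 32
@32: score [1B, align 1] → 33
+7 pad (align 8)
@40: id [72B, align 8] → 112
@112: vx [8B, align 8] → 120
@120: z [8B, align 8] → 128
size 128, align 8
data bytes 117, size 128 → padding 11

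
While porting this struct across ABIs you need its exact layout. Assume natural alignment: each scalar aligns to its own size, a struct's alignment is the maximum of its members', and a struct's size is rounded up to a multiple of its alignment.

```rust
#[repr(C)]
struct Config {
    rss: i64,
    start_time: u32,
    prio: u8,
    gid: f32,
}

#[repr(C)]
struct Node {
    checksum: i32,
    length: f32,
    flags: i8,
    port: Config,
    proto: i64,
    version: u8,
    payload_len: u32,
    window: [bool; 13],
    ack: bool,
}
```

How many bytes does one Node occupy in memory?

Config: rss at 0 (size 8, align 8) → ends 8; start_time at 8 (size 4, align 4) → ends 12; prio at 12 (size 1, align 1) → ends 13; pad 3 to align 4 for gid; gid at 16 (size 4, align 4) → ends 20; tail pad 4 to reach multiple of 8; total 24 bytes, alignment 8
checksum at 0 (size 4, align 4) → ends 4
length at 4 (size 4, align 4) → ends 8
flags at 8 (size 1, align 1) → ends 9
pad 7 to align 8 for port
port at 16 (size 24, align 8) → ends 40
proto at 40 (size 8, align 8) → ends 48
version at 48 (size 1, align 1) → ends 49
pad 3 to align 4 for payload_len
payload_len at 52 (size 4, align 4) → ends 56
window at 56 (size 13, align 1) → ends 69
ack at 69 (size 1, align 1) → ends 70
tail pad 2 to reach multiple of 8
total 72 bytes, alignment 8

72 bytes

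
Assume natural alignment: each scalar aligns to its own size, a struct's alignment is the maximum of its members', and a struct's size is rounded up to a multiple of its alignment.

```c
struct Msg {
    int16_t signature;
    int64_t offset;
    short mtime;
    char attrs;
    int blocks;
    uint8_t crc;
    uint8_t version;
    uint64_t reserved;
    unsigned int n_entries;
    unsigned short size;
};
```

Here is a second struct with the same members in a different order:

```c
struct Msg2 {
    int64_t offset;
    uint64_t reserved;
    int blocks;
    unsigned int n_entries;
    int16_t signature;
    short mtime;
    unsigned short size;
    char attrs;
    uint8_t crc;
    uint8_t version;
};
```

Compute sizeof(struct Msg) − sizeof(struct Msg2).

@0: signature [2B, align 2] → 2
+6 pad (align 8)
@8: offset [8B, align 8] → 16
@16: mtime [2B, align 2] → 18
@18: attrs [1B, align 1] → 19
+1 pad (align 4)
@20: blocks [4B, align 4] → 24
@24: crc [1B, align 1] → 25
@25: version [1B, align 1] → 26
+6 pad (align 8)
@32: reserved [8B, align 8] → 40
@40: n_entries [4B, align 4] → 44
@44: size [2B, align 2] → 46
+2 tail pad (align 8)
size 48, align 8
— Msg2 —
@0: offset [8B, align 8] → 8
@8: reserved [8B, align 8] → 16
@16: blocks [4B, align 4] → 20
@20: n_entries [4B, align 4] → 24
@24: signature [2B, align 2] → 26
@26: mtime [2B, align 2] → 28
@28: size [2B, align 2] → 30
@30: attrs [1B, align 1] → 31
@31: crc [1B, align 1] → 32
@32: version [1B, align 1] → 33
+7 tail pad (align 8)
size 40, align 8
48 − 40 = 8

8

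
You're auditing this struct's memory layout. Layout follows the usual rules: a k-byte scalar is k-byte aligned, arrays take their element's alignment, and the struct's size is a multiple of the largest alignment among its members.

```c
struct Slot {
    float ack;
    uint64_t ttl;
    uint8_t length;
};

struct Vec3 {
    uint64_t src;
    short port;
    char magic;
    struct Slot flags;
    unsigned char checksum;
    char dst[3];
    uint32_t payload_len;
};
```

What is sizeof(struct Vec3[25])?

1200

Slot: @0: ack [4B, align 4] → 4; +4 pad (align 8); @8: ttl [8B, align 8] → 16; @16: length [1B, align 1] → 17; +7 tail pad (align 8); size 24, align 8
@0: src [8B, align 8] → 8
@8: port [2B, align 2] → 10
@10: magic [1B, align 1] → 11
+5 pad (align 8)
@16: flags [24B, align 8] → 40
@40: checksum [1B, align 1] → 41
@41: dst [3B, align 1] → 44
@44: payload_len [4B, align 4] → 48
size 48, align 8
array of 25: 25 × 48 = 1200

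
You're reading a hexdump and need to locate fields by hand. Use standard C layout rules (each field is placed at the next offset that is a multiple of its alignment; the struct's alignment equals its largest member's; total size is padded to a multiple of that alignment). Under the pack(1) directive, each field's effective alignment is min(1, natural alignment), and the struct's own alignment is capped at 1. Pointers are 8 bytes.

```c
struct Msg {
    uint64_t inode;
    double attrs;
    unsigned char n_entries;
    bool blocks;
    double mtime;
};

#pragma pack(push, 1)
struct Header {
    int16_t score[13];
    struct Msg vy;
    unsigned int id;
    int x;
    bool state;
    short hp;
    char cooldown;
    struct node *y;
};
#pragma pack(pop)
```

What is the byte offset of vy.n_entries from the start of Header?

Msg: inode at 0 (size 8, align 8) → ends 8; attrs at 8 (size 8, align 8) → ends 16; n_entries at 16 (size 1, align 1) → ends 17; blocks at 17 (size 1, align 1) → ends 18; pad 6 to align 8 for mtime; mtime at 24 (size 8, align 8) → ends 32; total 32 bytes, alignment 8
score at 0 (size 26, align 1) → ends 26
vy at 26 (size 32, align 1) → ends 58
within Msg: n_entries at 16
26 + 16 = 42

42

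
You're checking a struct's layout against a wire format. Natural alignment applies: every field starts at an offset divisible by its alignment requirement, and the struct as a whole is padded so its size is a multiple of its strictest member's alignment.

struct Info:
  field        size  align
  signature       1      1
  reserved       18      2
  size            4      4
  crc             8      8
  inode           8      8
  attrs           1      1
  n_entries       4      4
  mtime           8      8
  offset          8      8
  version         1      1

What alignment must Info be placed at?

member alignments: signature=1, reserved=2, size=4, crc=8, inode=8, attrs=1, n_entries=4, mtime=8, offset=8, version=1
max = 8

8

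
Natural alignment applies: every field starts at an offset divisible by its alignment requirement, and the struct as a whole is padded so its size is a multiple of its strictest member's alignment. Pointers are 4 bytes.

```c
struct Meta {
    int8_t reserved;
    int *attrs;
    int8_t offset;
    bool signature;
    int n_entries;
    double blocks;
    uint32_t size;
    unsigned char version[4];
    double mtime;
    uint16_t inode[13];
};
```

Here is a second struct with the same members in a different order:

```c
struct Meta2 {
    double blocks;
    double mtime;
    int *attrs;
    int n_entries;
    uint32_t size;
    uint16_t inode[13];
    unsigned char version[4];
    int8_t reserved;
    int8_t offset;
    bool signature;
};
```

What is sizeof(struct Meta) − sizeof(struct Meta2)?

8

0..1  reserved  (1B, 1-aligned)
1..4  -- padding (3B)
4..8  attrs  (4B, 4-aligned)
8..9  offset  (1B, 1-aligned)
9..10  signature  (1B, 1-aligned)
10..12  -- padding (2B)
12..16  n_entries  (4B, 4-aligned)
16..24  blocks  (8B, 8-aligned)
24..28  size  (4B, 4-aligned)
28..32  version  (4B, 1-aligned)
32..40  mtime  (8B, 8-aligned)
40..66  inode  (26B, 2-aligned)
66..72  -- tail padding (6B)
sizeof = 72, alignof = 8
— Meta2 —
0..8  blocks  (8B, 8-aligned)
8..16  mtime  (8B, 8-aligned)
16..20  attrs  (4B, 4-aligned)
20..24  n_entries  (4B, 4-aligned)
24..28  size  (4B, 4-aligned)
28..54  inode  (26B, 2-aligned)
54..58  version  (4B, 1-aligned)
58..59  reserved  (1B, 1-aligned)
59..60  offset  (1B, 1-aligned)
60..61  signature  (1B, 1-aligned)
61..64  -- tail padding (3B)
sizeof = 64, alignof = 8
72 − 64 = 8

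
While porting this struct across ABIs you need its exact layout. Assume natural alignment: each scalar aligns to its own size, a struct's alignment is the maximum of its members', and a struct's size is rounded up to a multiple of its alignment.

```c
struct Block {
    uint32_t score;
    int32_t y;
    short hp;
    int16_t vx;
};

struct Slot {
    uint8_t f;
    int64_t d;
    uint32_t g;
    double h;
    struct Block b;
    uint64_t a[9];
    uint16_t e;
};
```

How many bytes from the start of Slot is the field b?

Block: @0: score [4B, align 4] → 4; @4: y [4B, align 4] → 8; @8: hp [2B, align 2] → 10; @10: vx [2B, align 2] → 12; size 12, align 4
@0: f [1B, align 1] → 1
+7 pad (align 8)
@8: d [8B, align 8] → 16
@16: g [4B, align 4] → 20
+4 pad (align 8)
@24: h [8B, align 8] → 32
@32: b [12B, align 4] → 44

32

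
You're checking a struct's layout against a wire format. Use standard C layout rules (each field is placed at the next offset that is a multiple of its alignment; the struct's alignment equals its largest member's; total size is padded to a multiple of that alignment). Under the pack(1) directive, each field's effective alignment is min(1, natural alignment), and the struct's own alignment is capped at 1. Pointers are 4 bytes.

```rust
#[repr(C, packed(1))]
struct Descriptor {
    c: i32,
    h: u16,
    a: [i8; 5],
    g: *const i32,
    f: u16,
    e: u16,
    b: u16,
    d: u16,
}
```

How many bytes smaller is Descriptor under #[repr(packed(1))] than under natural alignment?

natural layout:
  @0: c [4B, align 4] → 4
  @4: h [2B, align 2] → 6
  @6: a [5B, align 1] → 11
  +1 pad (align 4)
  @12: g [4B, align 4] → 16
  @16: f [2B, align 2] → 18
  @18: e [2B, align 2] → 20
  @20: b [2B, align 2] → 22
  @22: d [2B, align 2] → 24
  size 24, align 4
packed(1) layout:
  @0: c [4B, align 1] → 4
  @4: h [2B, align 1] → 6
  @6: a [5B, align 1] → 11
  @11: g [4B, align 1] → 15
  @15: f [2B, align 1] → 17
  @17: e [2B, align 1] → 19
  @19: b [2B, align 1] → 21
  @21: d [2B, align 1] → 23
  size 23, align 1
24 − 23 = 1

1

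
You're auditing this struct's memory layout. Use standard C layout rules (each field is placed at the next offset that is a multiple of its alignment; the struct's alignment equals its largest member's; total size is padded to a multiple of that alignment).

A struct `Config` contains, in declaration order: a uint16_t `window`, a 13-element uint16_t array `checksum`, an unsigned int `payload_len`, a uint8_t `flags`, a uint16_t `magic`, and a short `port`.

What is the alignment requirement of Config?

member alignments: window=2, checksum=2, payload_len=4, flags=1, magic=2, port=2
max = 4

4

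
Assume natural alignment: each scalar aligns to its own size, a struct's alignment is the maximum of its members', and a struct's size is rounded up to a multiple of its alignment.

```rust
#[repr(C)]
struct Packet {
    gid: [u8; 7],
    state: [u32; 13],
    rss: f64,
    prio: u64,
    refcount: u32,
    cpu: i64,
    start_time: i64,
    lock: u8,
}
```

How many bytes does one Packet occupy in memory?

112

@0: gid [7B, align 1] → 7
+1 pad (align 4)
@8: state [52B, align 4] → 60
+4 pad (align 8)
@64: rss [8B, align 8] → 72
@72: prio [8B, align 8] → 80
@80: refcount [4B, align 4] → 84
+4 pad (align 8)
@88: cpu [8B, align 8] → 96
@96: start_time [8B, align 8] → 104
@104: lock [1B, align 1] → 105
+7 tail pad (align 8)
size 112, align 8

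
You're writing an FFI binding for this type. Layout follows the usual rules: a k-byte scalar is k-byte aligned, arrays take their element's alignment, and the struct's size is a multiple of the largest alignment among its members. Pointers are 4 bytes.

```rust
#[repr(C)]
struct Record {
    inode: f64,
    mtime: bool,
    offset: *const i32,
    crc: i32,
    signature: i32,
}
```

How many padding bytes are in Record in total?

inode at 0 (size 8, align 8) → ends 8
mtime at 8 (size 1, align 1) → ends 9
pad 3 to align 4 for offset
offset at 12 (size 4, align 4) → ends 16
crc at 16 (size 4, align 4) → ends 20
signature at 20 (size 4, align 4) → ends 24
total 24 bytes, alignment 8
data bytes 21, size 24 → padding 3

3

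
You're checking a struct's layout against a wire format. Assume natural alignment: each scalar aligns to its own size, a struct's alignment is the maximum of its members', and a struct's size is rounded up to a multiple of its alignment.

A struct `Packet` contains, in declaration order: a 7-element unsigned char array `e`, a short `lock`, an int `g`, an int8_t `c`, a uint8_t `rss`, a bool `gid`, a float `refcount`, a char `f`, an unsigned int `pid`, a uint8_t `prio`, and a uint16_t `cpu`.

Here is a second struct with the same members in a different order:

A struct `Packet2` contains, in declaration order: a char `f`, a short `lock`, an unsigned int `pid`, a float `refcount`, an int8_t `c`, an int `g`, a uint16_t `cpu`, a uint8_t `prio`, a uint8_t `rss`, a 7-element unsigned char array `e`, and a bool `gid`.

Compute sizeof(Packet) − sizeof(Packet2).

4

@0: e [7B, align 1] → 7
+1 pad (align 2)
@8: lock [2B, align 2] → 10
+2 pad (align 4)
@12: g [4B, align 4] → 16
@16: c [1B, align 1] → 17
@17: rss [1B, align 1] → 18
@18: gid [1B, align 1] → 19
+1 pad (align 4)
@20: refcount [4B, align 4] → 24
@24: f [1B, align 1] → 25
+3 pad (align 4)
@28: pid [4B, align 4] → 32
@32: prio [1B, align 1] → 33
+1 pad (align 2)
@34: cpu [2B, align 2] → 36
size 36, align 4
— Packet2 —
@0: f [1B, align 1] → 1
+1 pad (align 2)
@2: lock [2B, align 2] → 4
@4: pid [4B, align 4] → 8
@8: refcount [4B, align 4] → 12
@12: c [1B, align 1] → 13
+3 pad (align 4)
@16: g [4B, align 4] → 20
@20: cpu [2B, align 2] → 22
@22: prio [1B, align 1] → 23
@23: rss [1B, align 1] → 24
@24: e [7B, align 1] → 31
@31: gid [1B, align 1] → 32
size 32, align 4
36 − 32 = 4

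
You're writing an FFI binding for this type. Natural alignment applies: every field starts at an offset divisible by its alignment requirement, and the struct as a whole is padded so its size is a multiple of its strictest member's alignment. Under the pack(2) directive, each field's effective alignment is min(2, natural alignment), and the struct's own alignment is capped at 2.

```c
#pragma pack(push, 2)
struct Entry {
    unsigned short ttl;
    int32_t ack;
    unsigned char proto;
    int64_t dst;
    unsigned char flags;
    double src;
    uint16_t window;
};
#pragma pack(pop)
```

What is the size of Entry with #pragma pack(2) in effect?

@0: ttl [2B, align 2] → 2
@2: ack [4B, align 2] → 6
@6: proto [1B, align 1] → 7
+1 pad (align 2)
@8: dst [8B, align 2] → 16
@16: flags [1B, align 1] → 17
+1 pad (align 2)
@18: src [8B, align 2] → 26
@26: window [2B, align 2] → 28
size 28, align 2

28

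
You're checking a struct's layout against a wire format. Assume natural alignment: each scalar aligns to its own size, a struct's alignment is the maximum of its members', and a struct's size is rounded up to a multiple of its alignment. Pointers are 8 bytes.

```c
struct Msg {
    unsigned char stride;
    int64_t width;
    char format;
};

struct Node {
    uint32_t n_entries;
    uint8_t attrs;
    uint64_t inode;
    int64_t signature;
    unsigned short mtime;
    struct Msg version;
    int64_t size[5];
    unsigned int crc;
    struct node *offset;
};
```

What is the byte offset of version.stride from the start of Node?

Msg: 0..1  stride  (1B, 1-aligned); 1..8  -- padding (7B); 8..16  width  (8B, 8-aligned); 16..17  format  (1B, 1-aligned); 17..24  -- tail padding (7B); sizeof = 24, alignof = 8
0..4  n_entries  (4B, 4-aligned)
4..5  attrs  (1B, 1-aligned)
5..8  -- padding (3B)
8..16  inode  (8B, 8-aligned)
16..24  signature  (8B, 8-aligned)
24..26  mtime  (2B, 2-aligned)
26..32  -- padding (6B)
32..56  version  (24B, 8-aligned)
within Msg: stride at 0
32 + 0 = 32

32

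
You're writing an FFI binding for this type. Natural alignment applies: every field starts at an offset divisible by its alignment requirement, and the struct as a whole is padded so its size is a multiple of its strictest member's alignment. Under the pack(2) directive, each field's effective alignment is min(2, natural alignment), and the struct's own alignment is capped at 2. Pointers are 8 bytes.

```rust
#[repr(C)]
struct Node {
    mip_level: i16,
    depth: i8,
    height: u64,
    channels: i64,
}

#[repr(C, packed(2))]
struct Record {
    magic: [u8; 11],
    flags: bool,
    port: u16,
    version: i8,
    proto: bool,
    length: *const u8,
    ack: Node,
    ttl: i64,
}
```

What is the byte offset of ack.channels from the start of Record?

Node: @0: mip_level [2B, align 2] → 2; @2: depth [1B, align 1] → 3; +5 pad (align 8); @8: height [8B, align 8] → 16; @16: channels [8B, align 8] → 24; size 24, align 8
@0: magic [11B, align 1] → 11
@11: flags [1B, align 1] → 12
@12: port [2B, align 2] → 14
@14: version [1B, align 1] → 15
@15: proto [1B, align 1] → 16
@16: length [8B, align 2] → 24
@24: ack [24B, align 2] → 48
within Node: channels at 16
24 + 16 = 40

40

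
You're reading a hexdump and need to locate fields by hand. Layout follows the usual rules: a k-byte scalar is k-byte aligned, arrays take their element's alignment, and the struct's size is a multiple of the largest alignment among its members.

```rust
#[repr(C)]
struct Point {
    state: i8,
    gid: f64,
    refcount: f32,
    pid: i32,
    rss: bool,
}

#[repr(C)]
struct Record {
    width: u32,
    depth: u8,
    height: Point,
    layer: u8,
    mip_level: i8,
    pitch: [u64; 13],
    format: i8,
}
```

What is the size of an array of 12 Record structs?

1920

Point: state at 0 (size 1, align 1) → ends 1; pad 7 to align 8 for gid; gid at 8 (size 8, align 8) → ends 16; refcount at 16 (size 4, align 4) → ends 20; pid at 20 (size 4, align 4) → ends 24; rss at 24 (size 1, align 1) → ends 25; tail pad 7 to reach multiple of 8; total 32 bytes, alignment 8
width at 0 (size 4, align 4) → ends 4
depth at 4 (size 1, align 1) → ends 5
pad 3 to align 8 for height
height at 8 (size 32, align 8) → ends 40
layer at 40 (size 1, align 1) → ends 41
mip_level at 41 (size 1, align 1) → ends 42
pad 6 to align 8 for pitch
pitch at 48 (size 104, align 8) → ends 152
format at 152 (size 1, align 1) → ends 153
tail pad 7 to reach multiple of 8
total 160 bytes, alignment 8
array of 12: 12 × 160 = 1920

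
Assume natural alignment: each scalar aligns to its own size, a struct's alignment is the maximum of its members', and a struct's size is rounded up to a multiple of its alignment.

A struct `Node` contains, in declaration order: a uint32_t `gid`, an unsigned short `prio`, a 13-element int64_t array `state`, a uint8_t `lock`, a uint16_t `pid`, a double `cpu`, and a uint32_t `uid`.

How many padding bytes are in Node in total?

11

@0: gid [4B, align 4] → 4
@4: prio [2B, align 2] → 6
+2 pad (align 8)
@8: state [104B, align 8] → 112
@112: lock [1B, align 1] → 113
+1 pad (align 2)
@114: pid [2B, align 2] → 116
+4 pad (align 8)
@120: cpu [8B, align 8] → 128
@128: uid [4B, align 4] → 132
+4 tail pad (align 8)
size 136, align 8
data bytes 125, size 136 → padding 11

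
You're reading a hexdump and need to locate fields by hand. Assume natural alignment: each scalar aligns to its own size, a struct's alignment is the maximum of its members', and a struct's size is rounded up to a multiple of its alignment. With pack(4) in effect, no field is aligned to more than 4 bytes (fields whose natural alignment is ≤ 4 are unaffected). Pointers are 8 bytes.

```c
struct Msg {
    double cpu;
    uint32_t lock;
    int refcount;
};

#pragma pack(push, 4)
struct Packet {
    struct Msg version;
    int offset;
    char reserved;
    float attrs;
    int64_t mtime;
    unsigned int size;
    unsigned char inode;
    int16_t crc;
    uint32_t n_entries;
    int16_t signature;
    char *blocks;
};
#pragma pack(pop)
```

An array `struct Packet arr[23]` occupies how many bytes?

1380

Msg: @0: cpu [8B, align 8] → 8; @8: lock [4B, align 4] → 12; @12: refcount [4B, align 4] → 16; size 16, align 8
@0: version [16B, align 4] → 16
@16: offset [4B, align 4] → 20
@20: reserved [1B, align 1] → 21
+3 pad (align 4)
@24: attrs [4B, align 4] → 28
@28: mtime [8B, align 4] → 36
@36: size [4B, align 4] → 40
@40: inode [1B, align 1] → 41
+1 pad (align 2)
@42: crc [2B, align 2] → 44
@44: n_entries [4B, align 4] → 48
@48: signature [2B, align 2] → 50
+2 pad (align 4)
@52: blocks [8B, align 4] → 60
size 60, align 4
array of 23: 23 × 60 = 1380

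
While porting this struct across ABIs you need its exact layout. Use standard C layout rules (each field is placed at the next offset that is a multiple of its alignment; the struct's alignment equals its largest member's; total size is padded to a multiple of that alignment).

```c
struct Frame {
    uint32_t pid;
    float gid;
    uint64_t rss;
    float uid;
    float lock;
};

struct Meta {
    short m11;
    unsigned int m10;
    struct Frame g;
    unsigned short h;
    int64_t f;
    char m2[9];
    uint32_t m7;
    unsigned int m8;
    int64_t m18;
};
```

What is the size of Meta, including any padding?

80 bytes

Frame: pid at 0 (size 4, align 4) → ends 4; gid at 4 (size 4, align 4) → ends 8; rss at 8 (size 8, align 8) → ends 16; uid at 16 (size 4, align 4) → ends 20; lock at 20 (size 4, align 4) → ends 24; total 24 bytes, alignment 8
m11 at 0 (size 2, align 2) → ends 2
pad 2 to align 4 for m10
m10 at 4 (size 4, align 4) → ends 8
g at 8 (size 24, align 8) → ends 32
h at 32 (size 2, align 2) → ends 34
pad 6 to align 8 for f
f at 40 (size 8, align 8) → ends 48
m2 at 48 (size 9, align 1) → ends 57
pad 3 to align 4 for m7
m7 at 60 (size 4, align 4) → ends 64
m8 at 64 (size 4, align 4) → ends 68
pad 4 to align 8 for m18
m18 at 72 (size 8, align 8) → ends 80
total 80 bytes, alignment 8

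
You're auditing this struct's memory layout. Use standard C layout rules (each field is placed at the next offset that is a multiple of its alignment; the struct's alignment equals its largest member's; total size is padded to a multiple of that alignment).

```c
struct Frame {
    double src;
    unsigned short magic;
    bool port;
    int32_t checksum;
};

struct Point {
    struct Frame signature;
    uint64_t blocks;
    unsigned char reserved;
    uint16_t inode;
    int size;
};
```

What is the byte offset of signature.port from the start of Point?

Frame: @0: src [8B, align 8] → 8; @8: magic [2B, align 2] → 10; @10: port [1B, align 1] → 11; +1 pad (align 4); @12: checksum [4B, align 4] → 16; size 16, align 8
@0: signature [16B, align 8] → 16
within Frame: port at 10
0 + 10 = 10

10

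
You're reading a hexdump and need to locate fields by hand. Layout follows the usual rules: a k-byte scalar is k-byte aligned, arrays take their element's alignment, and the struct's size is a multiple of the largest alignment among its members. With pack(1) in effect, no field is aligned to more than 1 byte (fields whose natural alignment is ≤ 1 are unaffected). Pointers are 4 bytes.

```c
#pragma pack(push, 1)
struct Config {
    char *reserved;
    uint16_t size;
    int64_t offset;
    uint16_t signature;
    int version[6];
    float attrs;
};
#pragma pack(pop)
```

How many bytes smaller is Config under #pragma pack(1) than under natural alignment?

4

natural layout:
  reserved at 0 (size 4, align 4) → ends 4
  size at 4 (size 2, align 2) → ends 6
  pad 2 to align 8 for offset
  offset at 8 (size 8, align 8) → ends 16
  signature at 16 (size 2, align 2) → ends 18
  pad 2 to align 4 for version
  version at 20 (size 24, align 4) → ends 44
  attrs at 44 (size 4, align 4) → ends 48
  total 48 bytes, alignment 8
packed(1) layout:
  reserved at 0 (size 4, align 1) → ends 4
  size at 4 (size 2, align 1) → ends 6
  offset at 6 (size 8, align 1) → ends 14
  signature at 14 (size 2, align 1) → ends 16
  version at 16 (size 24, align 1) → ends 40
  attrs at 40 (size 4, align 1) → ends 44
  total 44 bytes, alignment 1
48 − 44 = 4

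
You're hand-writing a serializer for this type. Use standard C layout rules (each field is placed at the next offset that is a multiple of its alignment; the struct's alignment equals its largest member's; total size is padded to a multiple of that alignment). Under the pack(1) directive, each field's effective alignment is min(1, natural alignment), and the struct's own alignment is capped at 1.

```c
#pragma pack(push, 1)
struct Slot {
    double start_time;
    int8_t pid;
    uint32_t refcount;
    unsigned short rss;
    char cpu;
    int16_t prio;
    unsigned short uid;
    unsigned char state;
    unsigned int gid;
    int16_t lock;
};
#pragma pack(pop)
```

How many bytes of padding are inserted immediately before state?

0

@0: start_time [8B, align 1] → 8
@8: pid [1B, align 1] → 9
@9: refcount [4B, align 1] → 13
@13: rss [2B, align 1] → 15
@15: cpu [1B, align 1] → 16
@16: prio [2B, align 1] → 18
@18: uid [2B, align 1] → 20
@20: state [1B, align 1] → 21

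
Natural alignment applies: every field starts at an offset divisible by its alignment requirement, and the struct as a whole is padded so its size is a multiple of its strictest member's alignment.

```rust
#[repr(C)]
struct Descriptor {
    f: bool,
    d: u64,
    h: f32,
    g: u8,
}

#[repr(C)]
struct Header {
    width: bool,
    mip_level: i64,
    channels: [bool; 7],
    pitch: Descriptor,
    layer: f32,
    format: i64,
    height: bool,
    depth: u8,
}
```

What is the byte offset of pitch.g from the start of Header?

Descriptor: @0: f [1B, align 1] → 1; +7 pad (align 8); @8: d [8B, align 8] → 16; @16: h [4B, align 4] → 20; @20: g [1B, align 1] → 21; +3 tail pad (align 8); size 24, align 8
@0: width [1B, align 1] → 1
+7 pad (align 8)
@8: mip_level [8B, align 8] → 16
@16: channels [7B, align 1] → 23
+1 pad (align 8)
@24: pitch [24B, align 8] → 48
within Descriptor: g at 20
24 + 20 = 44

44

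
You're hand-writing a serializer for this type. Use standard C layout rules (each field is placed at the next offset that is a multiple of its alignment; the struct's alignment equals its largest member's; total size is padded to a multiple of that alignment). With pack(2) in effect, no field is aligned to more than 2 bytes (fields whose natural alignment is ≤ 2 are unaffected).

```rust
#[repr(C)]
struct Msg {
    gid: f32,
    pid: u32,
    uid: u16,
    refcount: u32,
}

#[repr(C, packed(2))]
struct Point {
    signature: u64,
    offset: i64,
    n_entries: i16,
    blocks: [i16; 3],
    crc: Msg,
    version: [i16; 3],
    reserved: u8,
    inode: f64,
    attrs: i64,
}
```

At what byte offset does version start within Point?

40

Msg: gid at 0 (size 4, align 4) → ends 4; pid at 4 (size 4, align 4) → ends 8; uid at 8 (size 2, align 2) → ends 10; pad 2 to align 4 for refcount; refcount at 12 (size 4, align 4) → ends 16; total 16 bytes, alignment 4
signature at 0 (size 8, align 2) → ends 8
offset at 8 (size 8, align 2) → ends 16
n_entries at 16 (size 2, align 2) → ends 18
blocks at 18 (size 6, align 2) → ends 24
crc at 24 (size 16, align 2) → ends 40
version at 40 (size 6, align 2) → ends 46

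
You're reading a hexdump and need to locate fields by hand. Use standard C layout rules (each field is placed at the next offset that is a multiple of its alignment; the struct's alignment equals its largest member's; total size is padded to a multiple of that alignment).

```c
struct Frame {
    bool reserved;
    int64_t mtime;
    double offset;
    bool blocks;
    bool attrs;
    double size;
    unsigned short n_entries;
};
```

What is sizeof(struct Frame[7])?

336

reserved at 0 (size 1, align 1) → ends 1
pad 7 to align 8 for mtime
mtime at 8 (size 8, align 8) → ends 16
offset at 16 (size 8, align 8) → ends 24
blocks at 24 (size 1, align 1) → ends 25
attrs at 25 (size 1, align 1) → ends 26
pad 6 to align 8 for size
size at 32 (size 8, align 8) → ends 40
n_entries at 40 (size 2, align 2) → ends 42
tail pad 6 to reach multiple of 8
total 48 bytes, alignment 8
array of 7: 7 × 48 = 336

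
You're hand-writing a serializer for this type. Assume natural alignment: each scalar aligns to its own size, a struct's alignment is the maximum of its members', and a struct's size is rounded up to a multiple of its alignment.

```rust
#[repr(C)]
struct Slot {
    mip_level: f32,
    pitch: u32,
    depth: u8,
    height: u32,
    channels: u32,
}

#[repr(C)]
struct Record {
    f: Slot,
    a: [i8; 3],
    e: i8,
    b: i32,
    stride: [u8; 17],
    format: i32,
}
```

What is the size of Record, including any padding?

Slot: 0..4  mip_level  (4B, 4-aligned); 4..8  pitch  (4B, 4-aligned); 8..9  depth  (1B, 1-aligned); 9..12  -- padding (3B); 12..16  height  (4B, 4-aligned); 16..20  channels  (4B, 4-aligned); sizeof = 20, alignof = 4
0..20  f  (20B, 4-aligned)
20..23  a  (3B, 1-aligned)
23..24  e  (1B, 1-aligned)
24..28  b  (4B, 4-aligned)
28..45  stride  (17B, 1-aligned)
45..48  -- padding (3B)
48..52  format  (4B, 4-aligned)
sizeof = 52, alignof = 4

52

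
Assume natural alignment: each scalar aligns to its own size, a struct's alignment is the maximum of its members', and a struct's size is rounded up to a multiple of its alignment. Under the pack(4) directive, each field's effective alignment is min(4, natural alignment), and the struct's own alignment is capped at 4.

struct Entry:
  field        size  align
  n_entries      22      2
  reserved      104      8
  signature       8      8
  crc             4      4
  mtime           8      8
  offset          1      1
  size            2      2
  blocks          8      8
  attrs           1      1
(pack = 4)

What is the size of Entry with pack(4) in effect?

164

0..22  n_entries  (22B, 2-aligned)
22..24  -- padding (2B)
24..128  reserved  (104B, 4-aligned)
128..136  signature  (8B, 4-aligned)
136..140  crc  (4B, 4-aligned)
140..148  mtime  (8B, 4-aligned)
148..149  offset  (1B, 1-aligned)
149..150  -- padding (1B)
150..152  size  (2B, 2-aligned)
152..160  blocks  (8B, 4-aligned)
160..161  attrs  (1B, 1-aligned)
161..164  -- tail padding (3B)
sizeof = 164, alignof = 4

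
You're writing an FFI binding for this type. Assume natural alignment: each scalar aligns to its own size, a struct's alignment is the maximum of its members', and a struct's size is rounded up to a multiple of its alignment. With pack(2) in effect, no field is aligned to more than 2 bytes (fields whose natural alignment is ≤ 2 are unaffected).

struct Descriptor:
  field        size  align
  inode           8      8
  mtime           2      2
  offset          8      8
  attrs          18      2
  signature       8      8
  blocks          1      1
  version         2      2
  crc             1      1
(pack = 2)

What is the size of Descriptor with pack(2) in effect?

0..8  inode  (8B, 2-aligned)
8..10  mtime  (2B, 2-aligned)
10..18  offset  (8B, 2-aligned)
18..36  attrs  (18B, 2-aligned)
36..44  signature  (8B, 2-aligned)
44..45  blocks  (1B, 1-aligned)
45..46  -- padding (1B)
46..48  version  (2B, 2-aligned)
48..49  crc  (1B, 1-aligned)
49..50  -- tail padding (1B)
sizeof = 50, alignof = 2

50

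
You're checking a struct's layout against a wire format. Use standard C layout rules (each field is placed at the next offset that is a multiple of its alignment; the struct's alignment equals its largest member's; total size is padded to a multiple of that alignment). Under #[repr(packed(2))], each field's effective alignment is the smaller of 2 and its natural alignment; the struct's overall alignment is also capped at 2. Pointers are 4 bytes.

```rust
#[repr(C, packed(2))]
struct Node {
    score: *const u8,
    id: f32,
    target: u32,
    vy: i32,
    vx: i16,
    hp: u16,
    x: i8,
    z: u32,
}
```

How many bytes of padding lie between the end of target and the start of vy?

score at 0 (size 4, align 2) → ends 4
id at 4 (size 4, align 2) → ends 8
target at 8 (size 4, align 2) → ends 12
vy at 12 (size 4, align 2) → ends 16

0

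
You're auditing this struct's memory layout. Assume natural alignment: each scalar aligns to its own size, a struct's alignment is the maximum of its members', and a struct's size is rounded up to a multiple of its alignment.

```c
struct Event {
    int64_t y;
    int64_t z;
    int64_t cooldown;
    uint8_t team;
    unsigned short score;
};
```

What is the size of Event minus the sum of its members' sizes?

5

0..8  y  (8B, 8-aligned)
8..16  z  (8B, 8-aligned)
16..24  cooldown  (8B, 8-aligned)
24..25  team  (1B, 1-aligned)
25..26  -- padding (1B)
26..28  score  (2B, 2-aligned)
28..32  -- tail padding (4B)
sizeof = 32, alignof = 8
data bytes 27, size 32 → padding 5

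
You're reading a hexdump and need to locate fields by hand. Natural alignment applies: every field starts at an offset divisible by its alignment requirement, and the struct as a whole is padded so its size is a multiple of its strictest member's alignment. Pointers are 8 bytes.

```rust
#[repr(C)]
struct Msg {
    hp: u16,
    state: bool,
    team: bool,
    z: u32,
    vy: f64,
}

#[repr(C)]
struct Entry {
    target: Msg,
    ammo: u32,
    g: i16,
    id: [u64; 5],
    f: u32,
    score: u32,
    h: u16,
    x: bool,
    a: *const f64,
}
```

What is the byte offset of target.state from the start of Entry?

Msg: @0: hp [2B, align 2] → 2; @2: state [1B, align 1] → 3; @3: team [1B, align 1] → 4; @4: z [4B, align 4] → 8; @8: vy [8B, align 8] → 16; size 16, align 8
@0: target [16B, align 8] → 16
within Msg: state at 2
0 + 2 = 2

2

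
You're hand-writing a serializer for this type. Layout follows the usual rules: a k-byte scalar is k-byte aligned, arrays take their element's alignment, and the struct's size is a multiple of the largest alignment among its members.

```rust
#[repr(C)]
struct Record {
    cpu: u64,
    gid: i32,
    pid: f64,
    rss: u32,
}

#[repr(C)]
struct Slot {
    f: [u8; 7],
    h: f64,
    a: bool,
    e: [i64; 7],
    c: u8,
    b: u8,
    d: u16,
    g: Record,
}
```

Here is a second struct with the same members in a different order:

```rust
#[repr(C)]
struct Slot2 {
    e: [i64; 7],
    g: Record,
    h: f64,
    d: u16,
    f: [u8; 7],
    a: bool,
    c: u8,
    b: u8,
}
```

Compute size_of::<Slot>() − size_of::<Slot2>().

8

Record: cpu at 0 (size 8, align 8) → ends 8; gid at 8 (size 4, align 4) → ends 12; pad 4 to align 8 for pid; pid at 16 (size 8, align 8) → ends 24; rss at 24 (size 4, align 4) → ends 28; tail pad 4 to reach multiple of 8; total 32 bytes, alignment 8
f at 0 (size 7, align 1) → ends 7
pad 1 to align 8 for h
h at 8 (size 8, align 8) → ends 16
a at 16 (size 1, align 1) → ends 17
pad 7 to align 8 for e
e at 24 (size 56, align 8) → ends 80
c at 80 (size 1, align 1) → ends 81
b at 81 (size 1, align 1) → ends 82
d at 82 (size 2, align 2) → ends 84
pad 4 to align 8 for g
g at 88 (size 32, align 8) → ends 120
total 120 bytes, alignment 8
— Slot2 —
e at 0 (size 56, align 8) → ends 56
g at 56 (size 32, align 8) → ends 88
h at 88 (size 8, align 8) → ends 96
d at 96 (size 2, align 2) → ends 98
f at 98 (size 7, align 1) → ends 105
a at 105 (size 1, align 1) → ends 106
c at 106 (size 1, align 1) → ends 107
b at 107 (size 1, align 1) → ends 108
tail pad 4 to reach multiple of 8
total 112 bytes, alignment 8
120 − 112 = 8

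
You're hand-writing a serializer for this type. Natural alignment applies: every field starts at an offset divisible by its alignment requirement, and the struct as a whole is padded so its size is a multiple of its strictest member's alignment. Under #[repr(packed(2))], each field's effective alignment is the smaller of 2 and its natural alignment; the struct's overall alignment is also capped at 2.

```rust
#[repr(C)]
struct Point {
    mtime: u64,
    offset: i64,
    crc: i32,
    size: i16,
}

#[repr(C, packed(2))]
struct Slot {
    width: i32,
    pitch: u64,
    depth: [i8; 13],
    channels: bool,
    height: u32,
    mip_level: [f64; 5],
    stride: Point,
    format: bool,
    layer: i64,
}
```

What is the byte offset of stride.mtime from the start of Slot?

70

Point: 0..8  mtime  (8B, 8-aligned); 8..16  offset  (8B, 8-aligned); 16..20  crc  (4B, 4-aligned); 20..22  size  (2B, 2-aligned); 22..24  -- tail padding (2B); sizeof = 24, alignof = 8
0..4  width  (4B, 2-aligned)
4..12  pitch  (8B, 2-aligned)
12..25  depth  (13B, 1-aligned)
25..26  channels  (1B, 1-aligned)
26..30  height  (4B, 2-aligned)
30..70  mip_level  (40B, 2-aligned)
70..94  stride  (24B, 2-aligned)
within Point: mtime at 0
70 + 0 = 70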